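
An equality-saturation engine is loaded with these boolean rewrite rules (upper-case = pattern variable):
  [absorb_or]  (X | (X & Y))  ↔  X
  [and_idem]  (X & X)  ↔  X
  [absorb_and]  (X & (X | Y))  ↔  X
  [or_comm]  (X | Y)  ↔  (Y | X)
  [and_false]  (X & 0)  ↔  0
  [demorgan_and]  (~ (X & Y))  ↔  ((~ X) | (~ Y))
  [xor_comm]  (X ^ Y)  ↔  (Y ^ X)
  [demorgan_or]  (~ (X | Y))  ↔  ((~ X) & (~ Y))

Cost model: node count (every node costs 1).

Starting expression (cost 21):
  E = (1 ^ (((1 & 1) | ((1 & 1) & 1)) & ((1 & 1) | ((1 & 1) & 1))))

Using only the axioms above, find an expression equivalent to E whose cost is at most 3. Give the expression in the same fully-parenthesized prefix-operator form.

(1 ^ 1)   [cost 3]

step 1: and_idem (→) rewrites (((1 & 1) | ((1 & 1) & 1)) & ((1 & 1) | ((1 & 1) & 1))) into ((1 & 1) | ((1 & 1) & 1)), now (1 ^ ((1 & 1) | ((1 & 1) & 1)))
step 2: absorb_or (→) rewrites ((1 & 1) | ((1 & 1) & 1)) into (1 & 1), now (1 ^ (1 & 1))
step 3: and_idem (→) rewrites (1 & 1) into 1, reaching cost 3 (bound 3)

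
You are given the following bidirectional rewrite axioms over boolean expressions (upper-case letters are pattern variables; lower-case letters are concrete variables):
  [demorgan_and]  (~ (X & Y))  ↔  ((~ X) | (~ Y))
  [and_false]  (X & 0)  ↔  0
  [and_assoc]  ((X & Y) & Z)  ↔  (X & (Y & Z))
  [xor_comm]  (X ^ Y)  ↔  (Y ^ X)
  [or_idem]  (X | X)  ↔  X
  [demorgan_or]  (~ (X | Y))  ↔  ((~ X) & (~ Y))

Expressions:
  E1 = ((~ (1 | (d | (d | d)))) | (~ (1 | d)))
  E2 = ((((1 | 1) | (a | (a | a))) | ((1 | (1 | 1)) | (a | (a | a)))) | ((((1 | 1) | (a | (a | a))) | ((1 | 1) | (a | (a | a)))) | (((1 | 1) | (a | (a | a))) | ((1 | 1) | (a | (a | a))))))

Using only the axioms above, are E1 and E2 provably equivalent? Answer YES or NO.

NO

The axioms are sound identities: if E1 ↔* E2 then E1 and E2 evaluate identically under any assignment.
Under a=0, d=0: E1 evaluates to 0, E2 to 1. Distinct ⇒ no rewrite sequence connects them.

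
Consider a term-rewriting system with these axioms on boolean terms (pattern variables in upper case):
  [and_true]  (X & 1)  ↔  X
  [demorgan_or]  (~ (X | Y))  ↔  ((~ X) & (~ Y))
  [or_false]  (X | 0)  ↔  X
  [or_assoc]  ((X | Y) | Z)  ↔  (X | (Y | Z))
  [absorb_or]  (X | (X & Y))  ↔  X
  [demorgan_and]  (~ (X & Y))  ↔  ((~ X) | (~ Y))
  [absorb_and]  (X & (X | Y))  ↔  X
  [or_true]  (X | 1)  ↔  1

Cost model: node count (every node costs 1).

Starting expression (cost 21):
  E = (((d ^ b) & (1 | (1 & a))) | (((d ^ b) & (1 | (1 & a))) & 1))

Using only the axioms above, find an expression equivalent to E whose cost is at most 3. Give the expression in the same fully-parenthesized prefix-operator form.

(1) (((d ^ b) & (1 | (1 & a))) | (((d ^ b) & (1 | (1 & a))) & 1))  =[absorb_or →]=  ((d ^ b) & (1 | (1 & a)))
(2) (1 | (1 & a))  =[absorb_or →]=  1    ⊢ ((d ^ b) & 1)
(3) ((d ^ b) & 1)  =[and_true →]=  (d ^ b)    ⊢ cost 3, within 3

(d ^ b)   [cost 3]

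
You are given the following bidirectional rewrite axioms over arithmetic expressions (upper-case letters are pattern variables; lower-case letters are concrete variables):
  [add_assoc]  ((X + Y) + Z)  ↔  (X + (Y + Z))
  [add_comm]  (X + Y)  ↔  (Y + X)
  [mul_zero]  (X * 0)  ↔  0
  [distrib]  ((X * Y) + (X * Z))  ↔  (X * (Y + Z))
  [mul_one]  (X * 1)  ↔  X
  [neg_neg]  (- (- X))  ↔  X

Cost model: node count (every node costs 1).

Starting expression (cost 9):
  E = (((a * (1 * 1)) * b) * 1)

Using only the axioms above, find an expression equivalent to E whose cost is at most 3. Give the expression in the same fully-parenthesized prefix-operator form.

(1) (1 * 1)  =[mul_one →]=  1    ⊢ (((a * 1) * b) * 1)
(2) (((a * 1) * b) * 1)  =[mul_one →]=  ((a * 1) * b)
(3) (a * 1)  =[mul_one →]=  a    ⊢ cost 3, within 3

(a * b)   [cost 3]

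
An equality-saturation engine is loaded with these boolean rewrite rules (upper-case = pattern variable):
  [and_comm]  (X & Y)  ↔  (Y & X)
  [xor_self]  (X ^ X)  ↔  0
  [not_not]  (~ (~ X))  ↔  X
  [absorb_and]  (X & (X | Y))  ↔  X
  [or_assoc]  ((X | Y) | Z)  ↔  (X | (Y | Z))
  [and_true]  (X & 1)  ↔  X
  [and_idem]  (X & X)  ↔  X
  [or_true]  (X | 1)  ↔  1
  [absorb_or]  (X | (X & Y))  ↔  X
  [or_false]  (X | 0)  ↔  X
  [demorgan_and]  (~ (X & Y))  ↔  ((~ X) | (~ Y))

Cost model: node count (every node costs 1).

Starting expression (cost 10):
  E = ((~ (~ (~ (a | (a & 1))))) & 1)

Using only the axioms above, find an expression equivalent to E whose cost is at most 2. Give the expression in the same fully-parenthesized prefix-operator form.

(1) ((~ (~ (~ (a | (a & 1))))) & 1)  =[and_true →]=  (~ (~ (~ (a | (a & 1)))))
(2) (~ (~ (~ (a | (a & 1)))))  =[not_not →]=  (~ (a | (a & 1)))
(3) (a | (a & 1))  =[absorb_or →]=  a    ⊢ cost 2, within 2

(~ a)   [cost 2]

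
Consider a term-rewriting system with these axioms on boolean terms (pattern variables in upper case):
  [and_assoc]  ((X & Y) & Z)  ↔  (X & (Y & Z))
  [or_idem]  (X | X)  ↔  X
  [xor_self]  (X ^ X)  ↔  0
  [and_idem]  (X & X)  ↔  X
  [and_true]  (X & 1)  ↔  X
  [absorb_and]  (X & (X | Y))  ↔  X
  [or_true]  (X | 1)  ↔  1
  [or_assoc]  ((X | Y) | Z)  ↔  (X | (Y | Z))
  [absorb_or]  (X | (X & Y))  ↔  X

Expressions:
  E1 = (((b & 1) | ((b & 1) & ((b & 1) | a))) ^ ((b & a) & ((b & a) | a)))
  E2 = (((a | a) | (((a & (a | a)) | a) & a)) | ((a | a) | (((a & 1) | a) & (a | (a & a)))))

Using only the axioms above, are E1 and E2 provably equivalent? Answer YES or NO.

The axioms are sound identities: if E1 ↔* E2 then E1 and E2 evaluate identically under any assignment.
Under a=0, b=1: E1 evaluates to 1, E2 to 0. Distinct ⇒ no rewrite sequence connects them.

NO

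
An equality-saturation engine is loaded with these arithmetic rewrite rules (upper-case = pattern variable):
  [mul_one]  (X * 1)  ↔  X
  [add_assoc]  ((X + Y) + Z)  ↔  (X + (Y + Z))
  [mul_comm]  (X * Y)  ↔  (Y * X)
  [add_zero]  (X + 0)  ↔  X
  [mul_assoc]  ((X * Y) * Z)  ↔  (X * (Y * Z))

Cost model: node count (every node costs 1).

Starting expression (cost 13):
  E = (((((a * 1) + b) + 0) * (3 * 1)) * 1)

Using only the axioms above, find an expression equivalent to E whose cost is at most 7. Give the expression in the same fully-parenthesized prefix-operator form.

step 1: mul_one (→) rewrites (((((a * 1) + b) + 0) * (3 * 1)) * 1) into ((((a * 1) + b) + 0) * (3 * 1))
step 2: mul_one (→) rewrites (a * 1) into a, now (((a + b) + 0) * (3 * 1))
step 3: add_zero (→) rewrites ((a + b) + 0) into (a + b), reaching cost 7 (bound 7)

((a + b) * (3 * 1))   [cost 7]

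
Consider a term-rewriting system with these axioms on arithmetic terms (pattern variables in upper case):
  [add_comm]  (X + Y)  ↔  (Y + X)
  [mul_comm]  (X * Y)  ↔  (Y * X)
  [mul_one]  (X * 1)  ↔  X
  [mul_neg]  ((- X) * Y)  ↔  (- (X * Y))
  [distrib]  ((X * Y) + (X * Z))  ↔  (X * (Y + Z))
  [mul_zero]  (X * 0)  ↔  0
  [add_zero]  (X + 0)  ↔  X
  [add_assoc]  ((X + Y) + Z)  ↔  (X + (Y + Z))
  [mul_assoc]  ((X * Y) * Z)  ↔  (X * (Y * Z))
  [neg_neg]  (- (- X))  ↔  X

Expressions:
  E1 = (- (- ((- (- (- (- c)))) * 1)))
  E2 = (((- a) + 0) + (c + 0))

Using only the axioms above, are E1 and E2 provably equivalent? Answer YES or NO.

NO

The axioms are sound identities: if E1 ↔* E2 then E1 and E2 evaluate identically under any assignment.
Under a=1, c=0: E1 evaluates to 0, E2 to -1. Distinct ⇒ no rewrite sequence connects them.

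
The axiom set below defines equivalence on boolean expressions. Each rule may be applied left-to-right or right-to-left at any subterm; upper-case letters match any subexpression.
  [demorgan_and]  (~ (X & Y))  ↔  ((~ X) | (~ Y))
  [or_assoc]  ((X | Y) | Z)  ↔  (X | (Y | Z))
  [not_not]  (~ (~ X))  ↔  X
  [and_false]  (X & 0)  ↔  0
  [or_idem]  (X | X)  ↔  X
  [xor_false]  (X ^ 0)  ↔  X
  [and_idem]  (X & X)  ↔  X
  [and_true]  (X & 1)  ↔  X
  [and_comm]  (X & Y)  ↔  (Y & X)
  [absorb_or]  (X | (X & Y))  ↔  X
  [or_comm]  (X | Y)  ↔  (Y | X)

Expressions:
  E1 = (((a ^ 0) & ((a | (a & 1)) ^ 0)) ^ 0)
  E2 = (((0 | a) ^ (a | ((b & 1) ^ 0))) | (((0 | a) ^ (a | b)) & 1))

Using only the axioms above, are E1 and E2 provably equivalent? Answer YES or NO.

All listed rules preserve value, hence provable equivalence implies equal values everywhere; look for a separating assignment.
a=0, b=1 gives E1 ↦ 0, E2 ↦ 1; values differ ⇒ not provably equivalent.

NO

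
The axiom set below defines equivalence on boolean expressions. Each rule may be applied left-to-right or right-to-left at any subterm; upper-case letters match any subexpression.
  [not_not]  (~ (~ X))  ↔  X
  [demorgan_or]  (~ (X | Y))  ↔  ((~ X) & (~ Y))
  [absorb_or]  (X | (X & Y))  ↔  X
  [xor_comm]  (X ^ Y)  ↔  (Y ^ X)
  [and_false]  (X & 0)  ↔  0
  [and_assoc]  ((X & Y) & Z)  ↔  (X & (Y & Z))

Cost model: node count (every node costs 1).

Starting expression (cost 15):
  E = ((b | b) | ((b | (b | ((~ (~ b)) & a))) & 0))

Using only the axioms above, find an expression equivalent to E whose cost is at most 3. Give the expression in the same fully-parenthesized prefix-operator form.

step 1: not_not (→) rewrites (~ (~ b)) into b, now ((b | b) | ((b | (b | (b & a))) & 0))
step 2: absorb_or (→) rewrites (b | (b & a)) into b, now ((b | b) | ((b | b) & 0))
step 3: absorb_or (→) rewrites ((b | b) | ((b | b) & 0)) into (b | b), reaching cost 3 (bound 3)

(b | b)   [cost 3]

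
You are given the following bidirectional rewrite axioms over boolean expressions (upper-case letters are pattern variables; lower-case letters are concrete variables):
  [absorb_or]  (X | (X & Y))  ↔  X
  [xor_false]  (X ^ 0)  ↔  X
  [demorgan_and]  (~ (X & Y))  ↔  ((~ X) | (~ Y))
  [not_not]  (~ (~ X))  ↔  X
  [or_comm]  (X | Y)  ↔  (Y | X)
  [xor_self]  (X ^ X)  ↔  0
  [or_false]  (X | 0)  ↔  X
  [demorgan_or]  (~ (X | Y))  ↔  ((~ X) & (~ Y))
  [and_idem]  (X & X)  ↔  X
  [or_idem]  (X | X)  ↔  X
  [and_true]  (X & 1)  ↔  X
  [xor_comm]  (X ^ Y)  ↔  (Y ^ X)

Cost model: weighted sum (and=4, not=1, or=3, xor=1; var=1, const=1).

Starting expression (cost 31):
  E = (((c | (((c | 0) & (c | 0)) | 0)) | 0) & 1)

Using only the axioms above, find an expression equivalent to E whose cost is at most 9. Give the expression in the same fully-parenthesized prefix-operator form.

(c | (c | 0))   [cost 9]

step 1: and_true (→) rewrites (((c | (((c | 0) & (c | 0)) | 0)) | 0) & 1) into ((c | (((c | 0) & (c | 0)) | 0)) | 0)
step 2: and_idem (→) rewrites ((c | 0) & (c | 0)) into (c | 0), now ((c | ((c | 0) | 0)) | 0)
step 3: or_false (→) rewrites (c | 0) into c, now ((c | (c | 0)) | 0)
step 4: or_false (→) rewrites ((c | (c | 0)) | 0) into (c | (c | 0)), reaching cost 9 (bound 9)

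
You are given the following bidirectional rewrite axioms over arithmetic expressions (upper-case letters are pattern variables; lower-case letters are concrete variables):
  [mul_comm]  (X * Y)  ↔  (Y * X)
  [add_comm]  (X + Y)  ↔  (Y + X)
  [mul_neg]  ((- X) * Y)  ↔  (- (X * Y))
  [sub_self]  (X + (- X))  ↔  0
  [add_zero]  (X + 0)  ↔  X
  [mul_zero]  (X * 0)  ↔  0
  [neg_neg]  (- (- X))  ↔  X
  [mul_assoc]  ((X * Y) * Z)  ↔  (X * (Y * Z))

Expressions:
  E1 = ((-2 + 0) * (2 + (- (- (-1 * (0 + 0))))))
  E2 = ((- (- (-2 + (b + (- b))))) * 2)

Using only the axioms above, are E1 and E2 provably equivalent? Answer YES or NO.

YES

step 1: neg_neg (→) rewrites (- (- (-1 * (0 + 0)))) into (-1 * (0 + 0)), now ((-2 + 0) * (2 + (-1 * (0 + 0))))
step 2: add_zero (→) rewrites (0 + 0) into 0, now ((-2 + 0) * (2 + (-1 * 0)))
step 3: mul_zero (→) rewrites (-1 * 0) into 0, now ((-2 + 0) * (2 + 0))
step 4: add_zero (→) rewrites (-2 + 0) into -2, now (-2 * (2 + 0))
step 5: add_zero (→) rewrites (2 + 0) into 2, now (-2 * 2)
step 6: add_zero (←) rewrites -2 into (-2 + 0), now ((-2 + 0) * 2)
step 7: neg_neg (←) rewrites (-2 + 0) into (- (- (-2 + 0))), now ((- (- (-2 + 0))) * 2)
step 8: sub_self (←) rewrites 0 into (b + (- b)), which is E2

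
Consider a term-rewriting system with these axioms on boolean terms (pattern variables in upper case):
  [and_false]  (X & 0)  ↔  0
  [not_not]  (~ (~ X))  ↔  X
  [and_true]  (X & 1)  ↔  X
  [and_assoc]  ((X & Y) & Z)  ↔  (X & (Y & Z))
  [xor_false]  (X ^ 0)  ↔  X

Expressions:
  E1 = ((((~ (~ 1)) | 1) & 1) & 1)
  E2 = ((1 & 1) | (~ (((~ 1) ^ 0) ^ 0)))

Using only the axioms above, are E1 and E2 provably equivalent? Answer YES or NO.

YES

1. [and_true →] (((~ (~ 1)) | 1) & 1)  →  ((~ (~ 1)) | 1);  E1 = (((~ (~ 1)) | 1) & 1)
2. [not_not →] (~ (~ 1))  →  1;  E1 = ((1 | 1) & 1)
3. [and_true →] ((1 | 1) & 1)  →  (1 | 1)
4. [not_not ←] 1  →  (~ (~ 1));  E1 = (1 | (~ (~ 1)))
5. [xor_false ←] (~ 1)  →  ((~ 1) ^ 0);  E1 = (1 | (~ ((~ 1) ^ 0)))
6. [and_true ←] 1  →  (1 & 1);  E1 = ((1 & 1) | (~ ((~ 1) ^ 0)))
7. [xor_false ←] (~ 1)  →  ((~ 1) ^ 0);  this is E2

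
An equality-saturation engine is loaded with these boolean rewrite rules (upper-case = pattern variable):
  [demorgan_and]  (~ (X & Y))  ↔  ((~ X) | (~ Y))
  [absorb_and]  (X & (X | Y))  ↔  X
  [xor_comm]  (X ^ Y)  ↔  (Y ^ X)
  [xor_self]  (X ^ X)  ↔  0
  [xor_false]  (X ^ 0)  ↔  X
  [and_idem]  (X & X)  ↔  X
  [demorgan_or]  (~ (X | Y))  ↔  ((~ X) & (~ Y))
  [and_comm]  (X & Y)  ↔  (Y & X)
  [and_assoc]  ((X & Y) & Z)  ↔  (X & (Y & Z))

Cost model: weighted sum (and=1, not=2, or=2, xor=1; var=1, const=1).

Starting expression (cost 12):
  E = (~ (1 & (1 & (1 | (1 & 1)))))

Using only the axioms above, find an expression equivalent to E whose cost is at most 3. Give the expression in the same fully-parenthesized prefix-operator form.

(1) (1 & 1)  =[and_idem →]=  1    ⊢ (~ (1 & (1 & (1 | 1))))
(2) (1 & (1 | 1))  =[absorb_and →]=  1    ⊢ (~ (1 & 1))
(3) (1 & 1)  =[and_idem →]=  1    ⊢ cost 3, within 3

(~ 1)   [cost 3]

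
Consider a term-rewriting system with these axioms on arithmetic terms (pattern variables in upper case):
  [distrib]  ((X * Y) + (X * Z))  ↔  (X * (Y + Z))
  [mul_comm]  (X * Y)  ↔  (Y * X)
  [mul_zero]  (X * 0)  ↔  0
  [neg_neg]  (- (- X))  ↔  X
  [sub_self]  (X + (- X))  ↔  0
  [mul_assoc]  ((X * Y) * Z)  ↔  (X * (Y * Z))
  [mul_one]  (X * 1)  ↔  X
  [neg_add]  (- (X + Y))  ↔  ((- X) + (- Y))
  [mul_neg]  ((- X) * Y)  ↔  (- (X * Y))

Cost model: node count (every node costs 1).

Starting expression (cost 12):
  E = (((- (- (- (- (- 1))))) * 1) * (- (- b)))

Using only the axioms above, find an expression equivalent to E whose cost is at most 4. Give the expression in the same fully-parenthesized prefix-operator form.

(1) (- (- (- (- 1))))  =[neg_neg →]=  (- (- 1))    ⊢ (((- (- (- 1))) * 1) * (- (- b)))
(2) (- (- b))  =[neg_neg →]=  b    ⊢ (((- (- (- 1))) * 1) * b)
(3) ((- (- (- 1))) * 1)  =[mul_one →]=  (- (- (- 1)))    ⊢ ((- (- (- 1))) * b)
(4) (- (- (- 1)))  =[neg_neg →]=  (- 1)    ⊢ cost 4, within 4

((- 1) * b)   [cost 4]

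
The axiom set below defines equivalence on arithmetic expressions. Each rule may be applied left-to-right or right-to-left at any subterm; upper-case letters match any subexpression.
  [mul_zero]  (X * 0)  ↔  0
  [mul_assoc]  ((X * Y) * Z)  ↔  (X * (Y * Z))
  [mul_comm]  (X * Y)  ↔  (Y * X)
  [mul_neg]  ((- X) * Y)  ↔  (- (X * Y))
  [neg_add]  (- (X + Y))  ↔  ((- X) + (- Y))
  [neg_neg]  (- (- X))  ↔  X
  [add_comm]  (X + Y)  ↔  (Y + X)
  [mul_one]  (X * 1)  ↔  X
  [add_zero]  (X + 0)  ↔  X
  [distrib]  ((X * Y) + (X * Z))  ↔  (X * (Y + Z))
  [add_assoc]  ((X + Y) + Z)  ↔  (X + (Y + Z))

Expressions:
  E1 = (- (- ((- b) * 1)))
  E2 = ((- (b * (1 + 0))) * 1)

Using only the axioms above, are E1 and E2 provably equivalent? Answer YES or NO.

(1) ((- b) * 1)  =[mul_neg →]=  (- (b * 1))    ⊢ (- (- (- (b * 1))))
(2) (- (- (b * 1)))  =[neg_neg →]=  (b * 1)    ⊢ (- (b * 1))
(3) 1  =[add_zero ←]=  (1 + 0)    ⊢ (- (b * (1 + 0)))
(4) (- (b * (1 + 0)))  =[mul_one ←]=  ((- (b * (1 + 0))) * 1)    ⊢ E2

YES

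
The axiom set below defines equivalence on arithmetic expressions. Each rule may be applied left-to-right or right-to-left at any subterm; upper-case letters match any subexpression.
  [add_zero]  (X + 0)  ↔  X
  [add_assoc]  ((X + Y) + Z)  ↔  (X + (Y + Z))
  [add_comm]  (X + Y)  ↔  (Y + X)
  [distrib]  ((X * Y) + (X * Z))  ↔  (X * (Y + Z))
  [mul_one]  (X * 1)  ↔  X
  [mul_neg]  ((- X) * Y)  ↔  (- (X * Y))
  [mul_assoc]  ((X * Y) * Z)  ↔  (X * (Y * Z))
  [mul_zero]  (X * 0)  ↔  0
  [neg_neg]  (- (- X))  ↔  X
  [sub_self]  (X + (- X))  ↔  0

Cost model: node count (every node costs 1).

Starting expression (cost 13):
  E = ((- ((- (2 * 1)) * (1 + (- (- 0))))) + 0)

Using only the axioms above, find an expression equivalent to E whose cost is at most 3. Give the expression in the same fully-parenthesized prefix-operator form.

1. [neg_neg →] (- (- 0))  →  0;  E = ((- ((- (2 * 1)) * (1 + 0))) + 0)
2. [add_zero →] ((- ((- (2 * 1)) * (1 + 0))) + 0)  →  (- ((- (2 * 1)) * (1 + 0)))
3. [add_zero →] (1 + 0)  →  1;  E = (- ((- (2 * 1)) * 1))
4. [mul_one →] ((- (2 * 1)) * 1)  →  (- (2 * 1));  E = (- (- (2 * 1)))
5. [mul_one →] (2 * 1)  →  2;  cost 3 ≤ 3, done

(- (- 2))   [cost 3]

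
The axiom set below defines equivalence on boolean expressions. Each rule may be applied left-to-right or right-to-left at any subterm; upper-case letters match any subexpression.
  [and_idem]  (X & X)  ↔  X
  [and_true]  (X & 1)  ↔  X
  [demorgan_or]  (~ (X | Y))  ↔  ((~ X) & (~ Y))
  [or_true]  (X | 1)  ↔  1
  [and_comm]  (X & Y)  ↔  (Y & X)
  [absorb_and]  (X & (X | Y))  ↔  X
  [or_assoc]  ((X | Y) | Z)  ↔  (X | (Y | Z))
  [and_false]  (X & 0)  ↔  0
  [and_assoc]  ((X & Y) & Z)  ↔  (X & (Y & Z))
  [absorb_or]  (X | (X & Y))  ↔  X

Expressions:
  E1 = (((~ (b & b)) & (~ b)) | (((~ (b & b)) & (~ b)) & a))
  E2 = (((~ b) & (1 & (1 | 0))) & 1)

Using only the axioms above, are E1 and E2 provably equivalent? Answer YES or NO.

step 1: absorb_or (→) rewrites (((~ (b & b)) & (~ b)) | (((~ (b & b)) & (~ b)) & a)) into ((~ (b & b)) & (~ b))
step 2: and_idem (→) rewrites (b & b) into b, now ((~ b) & (~ b))
step 3: and_idem (→) rewrites ((~ b) & (~ b)) into (~ b)
step 4: and_true (←) rewrites (~ b) into ((~ b) & 1)
step 5: and_true (←) rewrites (~ b) into ((~ b) & 1), now (((~ b) & 1) & 1)
step 6: absorb_and (←) rewrites 1 into (1 & (1 | 0)), which is E2

YES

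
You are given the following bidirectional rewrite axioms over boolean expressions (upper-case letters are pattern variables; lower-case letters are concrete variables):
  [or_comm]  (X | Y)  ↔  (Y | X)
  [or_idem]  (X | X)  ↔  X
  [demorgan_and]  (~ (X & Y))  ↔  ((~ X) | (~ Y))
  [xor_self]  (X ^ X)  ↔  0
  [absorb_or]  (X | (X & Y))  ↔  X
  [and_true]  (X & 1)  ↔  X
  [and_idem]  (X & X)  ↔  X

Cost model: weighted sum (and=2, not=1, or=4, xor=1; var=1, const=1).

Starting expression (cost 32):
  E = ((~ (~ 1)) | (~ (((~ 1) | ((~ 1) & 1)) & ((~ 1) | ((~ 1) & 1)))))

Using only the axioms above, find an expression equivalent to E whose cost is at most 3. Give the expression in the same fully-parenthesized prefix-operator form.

(~ (~ 1))   [cost 3]

1. [and_idem →] (((~ 1) | ((~ 1) & 1)) & ((~ 1) | ((~ 1) & 1)))  →  ((~ 1) | ((~ 1) & 1));  E = ((~ (~ 1)) | (~ ((~ 1) | ((~ 1) & 1))))
2. [absorb_or →] ((~ 1) | ((~ 1) & 1))  →  (~ 1);  E = ((~ (~ 1)) | (~ (~ 1)))
3. [or_idem →] ((~ (~ 1)) | (~ (~ 1)))  →  (~ (~ 1));  cost 3 ≤ 3, done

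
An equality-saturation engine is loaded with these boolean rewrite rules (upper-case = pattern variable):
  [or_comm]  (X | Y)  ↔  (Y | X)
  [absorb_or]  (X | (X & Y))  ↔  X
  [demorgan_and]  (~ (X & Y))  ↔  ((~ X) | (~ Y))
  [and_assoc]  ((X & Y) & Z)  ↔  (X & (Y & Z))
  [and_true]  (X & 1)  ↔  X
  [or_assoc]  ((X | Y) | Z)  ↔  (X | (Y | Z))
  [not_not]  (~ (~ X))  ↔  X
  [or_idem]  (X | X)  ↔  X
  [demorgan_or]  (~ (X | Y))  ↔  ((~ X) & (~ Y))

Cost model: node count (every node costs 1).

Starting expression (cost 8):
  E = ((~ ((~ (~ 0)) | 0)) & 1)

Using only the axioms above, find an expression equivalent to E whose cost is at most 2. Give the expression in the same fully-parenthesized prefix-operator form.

(~ 0)   [cost 2]

step 1: not_not (→) rewrites (~ (~ 0)) into 0, now ((~ (0 | 0)) & 1)
step 2: and_true (→) rewrites ((~ (0 | 0)) & 1) into (~ (0 | 0))
step 3: or_idem (→) rewrites (0 | 0) into 0, reaching cost 2 (bound 2)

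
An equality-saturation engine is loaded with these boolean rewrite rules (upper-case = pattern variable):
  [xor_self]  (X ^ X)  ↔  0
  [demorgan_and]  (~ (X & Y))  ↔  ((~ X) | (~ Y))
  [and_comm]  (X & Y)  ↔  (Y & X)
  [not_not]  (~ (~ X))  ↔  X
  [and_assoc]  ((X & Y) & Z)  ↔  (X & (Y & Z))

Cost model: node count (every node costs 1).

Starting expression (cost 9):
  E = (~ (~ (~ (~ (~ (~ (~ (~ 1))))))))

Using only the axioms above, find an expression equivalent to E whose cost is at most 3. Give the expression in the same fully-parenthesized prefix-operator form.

(1) (~ (~ (~ 1)))  =[not_not →]=  (~ 1)    ⊢ (~ (~ (~ (~ (~ (~ 1))))))
(2) (~ (~ (~ (~ (~ 1)))))  =[not_not →]=  (~ (~ (~ 1)))    ⊢ (~ (~ (~ (~ 1))))
(3) (~ (~ (~ (~ 1))))  =[not_not →]=  (~ (~ 1))    ⊢ cost 3, within 3

(~ (~ 1))   [cost 3]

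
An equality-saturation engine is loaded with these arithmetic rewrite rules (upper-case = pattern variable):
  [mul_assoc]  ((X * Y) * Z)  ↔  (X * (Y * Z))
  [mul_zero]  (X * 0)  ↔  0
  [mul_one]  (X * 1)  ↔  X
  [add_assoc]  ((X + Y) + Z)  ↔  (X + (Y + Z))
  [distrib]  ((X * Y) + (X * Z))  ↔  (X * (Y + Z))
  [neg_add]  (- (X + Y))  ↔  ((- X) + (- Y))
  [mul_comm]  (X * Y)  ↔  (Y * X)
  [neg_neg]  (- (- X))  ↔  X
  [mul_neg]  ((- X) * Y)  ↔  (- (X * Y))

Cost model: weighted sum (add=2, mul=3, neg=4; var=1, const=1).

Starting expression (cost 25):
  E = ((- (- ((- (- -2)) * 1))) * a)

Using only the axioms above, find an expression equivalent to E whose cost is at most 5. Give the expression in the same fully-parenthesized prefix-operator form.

(-2 * a)   [cost 5]

step 1: neg_neg (→) rewrites (- (- -2)) into -2, now ((- (- (-2 * 1))) * a)
step 2: neg_neg (→) rewrites (- (- (-2 * 1))) into (-2 * 1), now ((-2 * 1) * a)
step 3: mul_one (→) rewrites (-2 * 1) into -2, reaching cost 5 (bound 5)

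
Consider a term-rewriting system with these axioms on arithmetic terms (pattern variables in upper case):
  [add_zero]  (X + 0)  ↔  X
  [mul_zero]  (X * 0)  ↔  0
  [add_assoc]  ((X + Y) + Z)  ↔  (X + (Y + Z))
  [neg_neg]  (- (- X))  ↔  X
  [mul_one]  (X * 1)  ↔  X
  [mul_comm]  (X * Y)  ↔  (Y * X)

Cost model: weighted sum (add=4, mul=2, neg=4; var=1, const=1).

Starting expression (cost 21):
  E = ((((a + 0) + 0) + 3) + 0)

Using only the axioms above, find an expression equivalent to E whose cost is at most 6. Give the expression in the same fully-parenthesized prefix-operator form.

(1) ((a + 0) + 0)  =[add_zero →]=  (a + 0)    ⊢ (((a + 0) + 3) + 0)
(2) (a + 0)  =[add_zero →]=  a    ⊢ ((a + 3) + 0)
(3) ((a + 3) + 0)  =[add_zero →]=  (a + 3)    ⊢ cost 6, within 6

(a + 3)   [cost 6]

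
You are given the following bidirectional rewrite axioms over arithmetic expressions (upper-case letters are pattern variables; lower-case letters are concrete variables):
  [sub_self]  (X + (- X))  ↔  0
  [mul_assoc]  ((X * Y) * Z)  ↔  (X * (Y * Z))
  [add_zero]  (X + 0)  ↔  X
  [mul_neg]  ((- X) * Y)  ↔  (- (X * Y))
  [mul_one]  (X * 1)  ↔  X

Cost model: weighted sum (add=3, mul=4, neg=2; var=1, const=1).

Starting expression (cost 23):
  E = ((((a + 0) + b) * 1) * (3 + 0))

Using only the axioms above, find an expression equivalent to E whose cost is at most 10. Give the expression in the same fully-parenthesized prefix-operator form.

step 1: add_zero (→) rewrites (a + 0) into a, now (((a + b) * 1) * (3 + 0))
step 2: add_zero (→) rewrites (3 + 0) into 3, now (((a + b) * 1) * 3)
step 3: mul_one (→) rewrites ((a + b) * 1) into (a + b), reaching cost 10 (bound 10)

((a + b) * 3)   [cost 10]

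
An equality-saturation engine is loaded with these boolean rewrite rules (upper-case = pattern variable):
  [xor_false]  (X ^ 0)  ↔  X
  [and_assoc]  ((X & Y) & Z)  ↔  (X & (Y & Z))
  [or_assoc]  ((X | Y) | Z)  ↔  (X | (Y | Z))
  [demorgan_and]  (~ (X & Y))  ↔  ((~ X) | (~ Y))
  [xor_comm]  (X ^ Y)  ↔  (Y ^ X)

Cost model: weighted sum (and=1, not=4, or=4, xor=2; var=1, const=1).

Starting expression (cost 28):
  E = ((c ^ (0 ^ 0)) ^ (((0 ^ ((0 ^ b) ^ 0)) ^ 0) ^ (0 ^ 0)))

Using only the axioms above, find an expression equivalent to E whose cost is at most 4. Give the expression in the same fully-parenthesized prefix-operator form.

(c ^ b)   [cost 4]

1. [xor_false →] ((0 ^ ((0 ^ b) ^ 0)) ^ 0)  →  (0 ^ ((0 ^ b) ^ 0));  E = ((c ^ (0 ^ 0)) ^ ((0 ^ ((0 ^ b) ^ 0)) ^ (0 ^ 0)))
2. [xor_false →] (0 ^ 0)  →  0;  E = ((c ^ (0 ^ 0)) ^ ((0 ^ ((0 ^ b) ^ 0)) ^ 0))
3. [xor_false →] (0 ^ 0)  →  0;  E = ((c ^ 0) ^ ((0 ^ ((0 ^ b) ^ 0)) ^ 0))
4. [xor_comm →] (0 ^ b)  →  (b ^ 0);  E = ((c ^ 0) ^ ((0 ^ ((b ^ 0) ^ 0)) ^ 0))
5. [xor_false →] ((0 ^ ((b ^ 0) ^ 0)) ^ 0)  →  (0 ^ ((b ^ 0) ^ 0));  E = ((c ^ 0) ^ (0 ^ ((b ^ 0) ^ 0)))
6. [xor_false →] ((b ^ 0) ^ 0)  →  (b ^ 0);  E = ((c ^ 0) ^ (0 ^ (b ^ 0)))
7. [xor_false →] (c ^ 0)  →  c;  E = (c ^ (0 ^ (b ^ 0)))
8. [xor_comm →] (0 ^ (b ^ 0))  →  ((b ^ 0) ^ 0);  E = (c ^ ((b ^ 0) ^ 0))
9. [xor_false →] ((b ^ 0) ^ 0)  →  (b ^ 0);  E = (c ^ (b ^ 0))
10. [xor_false →] (b ^ 0)  →  b;  cost 4 ≤ 4, done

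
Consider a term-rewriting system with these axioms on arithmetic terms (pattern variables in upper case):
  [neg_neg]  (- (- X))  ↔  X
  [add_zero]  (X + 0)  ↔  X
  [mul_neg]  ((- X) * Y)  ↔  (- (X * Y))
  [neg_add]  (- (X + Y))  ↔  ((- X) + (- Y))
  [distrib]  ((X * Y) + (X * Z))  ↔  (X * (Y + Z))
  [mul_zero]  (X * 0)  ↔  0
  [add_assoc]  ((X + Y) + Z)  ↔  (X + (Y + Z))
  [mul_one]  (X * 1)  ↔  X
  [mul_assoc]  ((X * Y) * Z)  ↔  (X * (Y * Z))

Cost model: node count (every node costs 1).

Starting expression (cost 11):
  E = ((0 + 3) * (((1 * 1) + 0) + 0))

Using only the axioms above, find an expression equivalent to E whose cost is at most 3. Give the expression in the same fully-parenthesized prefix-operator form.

1. [mul_one →] (1 * 1)  →  1;  E = ((0 + 3) * ((1 + 0) + 0))
2. [add_zero →] ((1 + 0) + 0)  →  (1 + 0);  E = ((0 + 3) * (1 + 0))
3. [add_zero →] (1 + 0)  →  1;  E = ((0 + 3) * 1)
4. [mul_one →] ((0 + 3) * 1)  →  (0 + 3);  cost 3 ≤ 3, done

(0 + 3)   [cost 3]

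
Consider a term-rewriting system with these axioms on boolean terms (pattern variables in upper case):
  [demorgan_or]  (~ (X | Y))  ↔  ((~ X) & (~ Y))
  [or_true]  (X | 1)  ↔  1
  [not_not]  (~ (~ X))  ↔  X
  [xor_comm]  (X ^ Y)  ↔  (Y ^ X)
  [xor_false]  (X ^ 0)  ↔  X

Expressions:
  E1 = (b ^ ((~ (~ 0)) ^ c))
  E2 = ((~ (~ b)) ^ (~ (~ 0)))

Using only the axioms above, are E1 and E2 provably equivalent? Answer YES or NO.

All listed rules preserve value, hence provable equivalence implies equal values everywhere; look for a separating assignment.
b=0, c=1 gives E1 ↦ 1, E2 ↦ 0; values differ ⇒ not provably equivalent.

NO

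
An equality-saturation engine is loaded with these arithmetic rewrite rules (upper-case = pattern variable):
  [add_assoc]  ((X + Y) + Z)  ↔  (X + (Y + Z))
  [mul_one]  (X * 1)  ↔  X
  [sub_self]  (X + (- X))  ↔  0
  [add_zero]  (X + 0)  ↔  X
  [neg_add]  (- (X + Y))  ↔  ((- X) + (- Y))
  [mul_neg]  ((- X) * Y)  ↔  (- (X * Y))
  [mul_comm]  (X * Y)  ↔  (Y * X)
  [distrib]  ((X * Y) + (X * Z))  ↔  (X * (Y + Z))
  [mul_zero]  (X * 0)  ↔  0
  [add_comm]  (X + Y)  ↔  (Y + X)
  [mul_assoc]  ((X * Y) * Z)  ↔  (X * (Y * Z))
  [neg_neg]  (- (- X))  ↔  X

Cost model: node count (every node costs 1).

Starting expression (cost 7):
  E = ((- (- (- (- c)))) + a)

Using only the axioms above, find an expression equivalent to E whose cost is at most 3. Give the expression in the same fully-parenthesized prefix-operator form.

step 1: add_comm (→) rewrites ((- (- (- (- c)))) + a) into (a + (- (- (- (- c)))))
step 2: neg_neg (→) rewrites (- (- c)) into c, now (a + (- (- c)))
step 3: neg_neg (→) rewrites (- (- c)) into c, reaching cost 3 (bound 3)

(a + c)   [cost 3]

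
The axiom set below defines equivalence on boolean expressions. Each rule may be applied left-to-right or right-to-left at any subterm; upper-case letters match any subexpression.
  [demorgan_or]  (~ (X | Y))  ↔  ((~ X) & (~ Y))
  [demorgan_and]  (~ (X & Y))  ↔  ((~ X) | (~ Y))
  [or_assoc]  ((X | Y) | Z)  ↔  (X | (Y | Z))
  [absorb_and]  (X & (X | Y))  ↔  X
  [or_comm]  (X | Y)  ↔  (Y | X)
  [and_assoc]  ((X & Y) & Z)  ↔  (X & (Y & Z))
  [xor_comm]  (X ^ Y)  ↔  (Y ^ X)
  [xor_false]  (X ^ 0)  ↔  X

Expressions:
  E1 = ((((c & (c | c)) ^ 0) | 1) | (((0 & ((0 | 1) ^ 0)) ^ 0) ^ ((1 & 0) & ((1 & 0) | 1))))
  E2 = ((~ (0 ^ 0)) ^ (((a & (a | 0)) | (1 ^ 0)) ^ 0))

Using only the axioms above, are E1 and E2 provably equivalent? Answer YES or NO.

NO

Every axiom is a valid identity, so a rewrite proof would force E1 and E2 to agree under every assignment.
At a=0, c=0: E1 = 1 but E2 = 0; they differ, so no derivation exists.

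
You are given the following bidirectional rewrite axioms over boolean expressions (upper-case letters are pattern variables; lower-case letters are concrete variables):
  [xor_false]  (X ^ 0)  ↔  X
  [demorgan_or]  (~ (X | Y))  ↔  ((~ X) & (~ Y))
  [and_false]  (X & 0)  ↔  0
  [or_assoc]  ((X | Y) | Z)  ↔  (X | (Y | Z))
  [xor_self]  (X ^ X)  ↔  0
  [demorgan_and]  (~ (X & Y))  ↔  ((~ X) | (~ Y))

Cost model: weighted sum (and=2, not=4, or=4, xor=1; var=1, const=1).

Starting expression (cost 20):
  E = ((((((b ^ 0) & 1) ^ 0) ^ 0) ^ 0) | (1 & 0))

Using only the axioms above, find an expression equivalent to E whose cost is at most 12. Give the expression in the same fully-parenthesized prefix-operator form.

step 1: xor_false (→) rewrites (((b ^ 0) & 1) ^ 0) into ((b ^ 0) & 1), now (((((b ^ 0) & 1) ^ 0) ^ 0) | (1 & 0))
step 2: xor_false (→) rewrites (((b ^ 0) & 1) ^ 0) into ((b ^ 0) & 1), now ((((b ^ 0) & 1) ^ 0) | (1 & 0))
step 3: xor_false (→) rewrites (b ^ 0) into b, now (((b & 1) ^ 0) | (1 & 0))
step 4: xor_false (→) rewrites ((b & 1) ^ 0) into (b & 1), reaching cost 12 (bound 12)

((b & 1) | (1 & 0))   [cost 12]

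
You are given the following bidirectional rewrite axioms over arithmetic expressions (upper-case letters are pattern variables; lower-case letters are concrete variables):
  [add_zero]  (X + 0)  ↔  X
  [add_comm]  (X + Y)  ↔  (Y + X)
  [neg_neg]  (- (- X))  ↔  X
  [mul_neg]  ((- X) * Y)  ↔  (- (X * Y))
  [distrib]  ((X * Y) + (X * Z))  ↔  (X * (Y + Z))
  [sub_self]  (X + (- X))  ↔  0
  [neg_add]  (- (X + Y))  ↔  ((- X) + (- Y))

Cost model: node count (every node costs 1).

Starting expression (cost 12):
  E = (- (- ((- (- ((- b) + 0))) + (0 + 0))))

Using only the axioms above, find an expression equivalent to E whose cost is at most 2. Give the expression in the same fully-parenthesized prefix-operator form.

step 1: neg_neg (→) rewrites (- (- ((- b) + 0))) into ((- b) + 0), now (- (- (((- b) + 0) + (0 + 0))))
step 2: add_zero (→) rewrites ((- b) + 0) into (- b), now (- (- ((- b) + (0 + 0))))
step 3: add_zero (→) rewrites (0 + 0) into 0, now (- (- ((- b) + 0)))
step 4: neg_neg (→) rewrites (- (- ((- b) + 0))) into ((- b) + 0)
step 5: add_zero (→) rewrites ((- b) + 0) into (- b), reaching cost 2 (bound 2)

(- b)   [cost 2]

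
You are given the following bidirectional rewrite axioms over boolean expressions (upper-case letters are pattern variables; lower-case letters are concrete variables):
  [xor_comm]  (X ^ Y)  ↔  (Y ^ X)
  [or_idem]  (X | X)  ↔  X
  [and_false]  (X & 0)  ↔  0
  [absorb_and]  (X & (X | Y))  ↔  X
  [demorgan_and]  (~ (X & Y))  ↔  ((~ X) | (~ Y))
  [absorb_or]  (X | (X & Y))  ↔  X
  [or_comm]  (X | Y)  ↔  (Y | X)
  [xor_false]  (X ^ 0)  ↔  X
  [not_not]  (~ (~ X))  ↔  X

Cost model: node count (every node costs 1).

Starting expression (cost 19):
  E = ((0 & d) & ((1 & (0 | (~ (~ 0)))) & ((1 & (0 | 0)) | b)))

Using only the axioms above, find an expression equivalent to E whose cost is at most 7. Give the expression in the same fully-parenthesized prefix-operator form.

(1) (~ (~ 0))  =[not_not →]=  0    ⊢ ((0 & d) & ((1 & (0 | 0)) & ((1 & (0 | 0)) | b)))
(2) ((1 & (0 | 0)) & ((1 & (0 | 0)) | b))  =[absorb_and →]=  (1 & (0 | 0))    ⊢ ((0 & d) & (1 & (0 | 0)))
(3) (0 | 0)  =[or_idem →]=  0    ⊢ cost 7, within 7

((0 & d) & (1 & 0))   [cost 7]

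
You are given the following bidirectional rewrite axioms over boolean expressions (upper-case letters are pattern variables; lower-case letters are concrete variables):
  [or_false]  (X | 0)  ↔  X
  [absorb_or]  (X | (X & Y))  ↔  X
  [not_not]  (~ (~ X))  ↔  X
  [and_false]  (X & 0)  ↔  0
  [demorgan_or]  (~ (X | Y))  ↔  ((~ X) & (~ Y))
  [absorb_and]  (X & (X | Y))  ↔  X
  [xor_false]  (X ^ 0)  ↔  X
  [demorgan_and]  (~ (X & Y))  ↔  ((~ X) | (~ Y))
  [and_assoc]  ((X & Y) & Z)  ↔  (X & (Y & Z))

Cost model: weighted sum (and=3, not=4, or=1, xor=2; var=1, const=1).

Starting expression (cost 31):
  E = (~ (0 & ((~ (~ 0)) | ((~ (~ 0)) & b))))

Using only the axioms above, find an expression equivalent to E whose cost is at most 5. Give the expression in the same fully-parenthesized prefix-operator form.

1. [absorb_or →] ((~ (~ 0)) | ((~ (~ 0)) & b))  →  (~ (~ 0));  E = (~ (0 & (~ (~ 0))))
2. [not_not →] (~ (~ 0))  →  0;  E = (~ (0 & 0))
3. [and_false →] (0 & 0)  →  0;  cost 5 ≤ 5, done

(~ 0)   [cost 5]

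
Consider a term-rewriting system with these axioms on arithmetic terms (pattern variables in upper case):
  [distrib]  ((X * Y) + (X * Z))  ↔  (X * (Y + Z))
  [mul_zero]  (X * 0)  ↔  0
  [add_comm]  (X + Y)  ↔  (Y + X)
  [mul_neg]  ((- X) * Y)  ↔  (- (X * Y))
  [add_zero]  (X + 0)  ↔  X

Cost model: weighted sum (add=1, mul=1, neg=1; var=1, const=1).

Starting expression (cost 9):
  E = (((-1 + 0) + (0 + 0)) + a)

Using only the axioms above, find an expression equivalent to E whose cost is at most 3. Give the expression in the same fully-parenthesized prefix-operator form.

1. [add_zero →] (0 + 0)  →  0;  E = (((-1 + 0) + 0) + a)
2. [add_zero →] ((-1 + 0) + 0)  →  (-1 + 0);  E = ((-1 + 0) + a)
3. [add_zero →] (-1 + 0)  →  -1;  cost 3 ≤ 3, done

(-1 + a)   [cost 3]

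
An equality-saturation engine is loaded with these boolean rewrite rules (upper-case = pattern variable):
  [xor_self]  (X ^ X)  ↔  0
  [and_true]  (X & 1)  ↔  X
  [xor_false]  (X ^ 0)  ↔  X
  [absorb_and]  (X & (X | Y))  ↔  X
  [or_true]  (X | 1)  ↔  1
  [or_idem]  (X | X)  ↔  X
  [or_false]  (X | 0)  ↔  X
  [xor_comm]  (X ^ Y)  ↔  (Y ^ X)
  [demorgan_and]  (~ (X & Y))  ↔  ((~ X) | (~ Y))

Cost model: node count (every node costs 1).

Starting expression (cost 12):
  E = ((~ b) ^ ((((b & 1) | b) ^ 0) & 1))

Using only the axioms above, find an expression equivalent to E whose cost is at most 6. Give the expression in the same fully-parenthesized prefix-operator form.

step 1: and_true (→) rewrites (b & 1) into b, now ((~ b) ^ (((b | b) ^ 0) & 1))
step 2: xor_false (→) rewrites ((b | b) ^ 0) into (b | b), now ((~ b) ^ ((b | b) & 1))
step 3: and_true (→) rewrites ((b | b) & 1) into (b | b), reaching cost 6 (bound 6)

((~ b) ^ (b | b))   [cost 6]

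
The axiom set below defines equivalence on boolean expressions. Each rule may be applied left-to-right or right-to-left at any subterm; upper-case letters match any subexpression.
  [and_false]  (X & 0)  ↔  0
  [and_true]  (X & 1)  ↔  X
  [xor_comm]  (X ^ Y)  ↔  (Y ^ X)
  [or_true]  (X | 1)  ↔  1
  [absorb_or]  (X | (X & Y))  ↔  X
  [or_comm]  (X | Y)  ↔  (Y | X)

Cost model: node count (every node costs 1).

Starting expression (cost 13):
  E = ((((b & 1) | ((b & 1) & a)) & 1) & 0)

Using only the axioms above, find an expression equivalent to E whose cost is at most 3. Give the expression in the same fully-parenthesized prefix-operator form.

(b & 0)   [cost 3]

(1) (((b & 1) | ((b & 1) & a)) & 1)  =[and_true →]=  ((b & 1) | ((b & 1) & a))    ⊢ (((b & 1) | ((b & 1) & a)) & 0)
(2) ((b & 1) | ((b & 1) & a))  =[absorb_or →]=  (b & 1)    ⊢ ((b & 1) & 0)
(3) (b & 1)  =[and_true →]=  b    ⊢ cost 3, within 3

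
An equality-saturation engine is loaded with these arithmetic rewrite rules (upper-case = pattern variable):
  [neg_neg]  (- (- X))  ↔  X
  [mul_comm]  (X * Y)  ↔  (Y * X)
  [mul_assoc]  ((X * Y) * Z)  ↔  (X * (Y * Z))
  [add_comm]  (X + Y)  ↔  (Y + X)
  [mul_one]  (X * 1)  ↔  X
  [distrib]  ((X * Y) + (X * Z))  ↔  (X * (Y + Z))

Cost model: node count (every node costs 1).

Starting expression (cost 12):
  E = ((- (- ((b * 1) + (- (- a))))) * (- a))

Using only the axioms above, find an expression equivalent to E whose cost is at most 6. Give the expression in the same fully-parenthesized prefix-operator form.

(1) (b * 1)  =[mul_one →]=  b    ⊢ ((- (- (b + (- (- a))))) * (- a))
(2) (- (- a))  =[neg_neg →]=  a    ⊢ ((- (- (b + a))) * (- a))
(3) (- (- (b + a)))  =[neg_neg →]=  (b + a)    ⊢ cost 6, within 6

((b + a) * (- a))   [cost 6]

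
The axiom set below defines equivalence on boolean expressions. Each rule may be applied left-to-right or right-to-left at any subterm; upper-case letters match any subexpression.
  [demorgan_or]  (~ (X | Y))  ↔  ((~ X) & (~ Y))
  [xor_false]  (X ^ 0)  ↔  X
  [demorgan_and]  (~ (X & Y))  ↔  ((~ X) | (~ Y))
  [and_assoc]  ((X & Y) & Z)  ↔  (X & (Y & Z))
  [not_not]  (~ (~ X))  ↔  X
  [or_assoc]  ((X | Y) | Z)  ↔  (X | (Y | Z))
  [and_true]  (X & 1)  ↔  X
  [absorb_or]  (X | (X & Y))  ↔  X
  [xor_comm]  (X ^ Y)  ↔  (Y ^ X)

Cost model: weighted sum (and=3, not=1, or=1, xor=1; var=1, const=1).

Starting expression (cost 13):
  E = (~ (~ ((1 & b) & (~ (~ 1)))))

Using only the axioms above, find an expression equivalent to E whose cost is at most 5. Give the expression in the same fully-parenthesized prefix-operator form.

step 1: not_not (→) rewrites (~ (~ ((1 & b) & (~ (~ 1))))) into ((1 & b) & (~ (~ 1)))
step 2: not_not (→) rewrites (~ (~ 1)) into 1, now ((1 & b) & 1)
step 3: and_true (→) rewrites ((1 & b) & 1) into (1 & b), reaching cost 5 (bound 5)

(1 & b)   [cost 5]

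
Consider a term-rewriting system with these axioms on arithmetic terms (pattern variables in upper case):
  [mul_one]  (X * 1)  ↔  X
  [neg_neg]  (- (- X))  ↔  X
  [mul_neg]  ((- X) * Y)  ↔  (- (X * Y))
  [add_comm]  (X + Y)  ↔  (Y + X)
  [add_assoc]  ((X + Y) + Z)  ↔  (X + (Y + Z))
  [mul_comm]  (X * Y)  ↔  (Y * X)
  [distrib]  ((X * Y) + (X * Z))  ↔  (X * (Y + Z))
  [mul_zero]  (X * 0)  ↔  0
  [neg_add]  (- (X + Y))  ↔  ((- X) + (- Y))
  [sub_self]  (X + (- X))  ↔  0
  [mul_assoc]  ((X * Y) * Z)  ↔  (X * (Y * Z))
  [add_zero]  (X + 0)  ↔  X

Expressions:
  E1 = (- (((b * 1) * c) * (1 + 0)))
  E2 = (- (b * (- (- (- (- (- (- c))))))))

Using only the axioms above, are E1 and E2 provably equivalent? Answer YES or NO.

YES

(1) (1 + 0)  =[add_zero →]=  1    ⊢ (- (((b * 1) * c) * 1))
(2) (((b * 1) * c) * 1)  =[mul_one →]=  ((b * 1) * c)    ⊢ (- ((b * 1) * c))
(3) (b * 1)  =[mul_one →]=  b    ⊢ (- (b * c))
(4) c  =[neg_neg ←]=  (- (- c))    ⊢ (- (b * (- (- c))))
(5) (- c)  =[neg_neg ←]=  (- (- (- c)))    ⊢ (- (b * (- (- (- (- c))))))
(6) (- (- c))  =[neg_neg ←]=  (- (- (- (- c))))    ⊢ E2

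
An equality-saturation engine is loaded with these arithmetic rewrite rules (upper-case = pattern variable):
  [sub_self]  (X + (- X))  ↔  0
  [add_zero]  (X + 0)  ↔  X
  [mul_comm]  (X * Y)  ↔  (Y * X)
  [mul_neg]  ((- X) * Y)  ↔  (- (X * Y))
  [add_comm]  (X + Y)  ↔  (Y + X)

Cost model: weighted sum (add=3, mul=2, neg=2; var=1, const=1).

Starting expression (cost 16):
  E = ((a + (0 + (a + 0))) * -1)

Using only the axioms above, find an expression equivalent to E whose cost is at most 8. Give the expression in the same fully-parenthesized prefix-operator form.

((a + a) * -1)   [cost 8]

(1) (a + 0)  =[add_zero →]=  a    ⊢ ((a + (0 + a)) * -1)
(2) (0 + a)  =[add_comm →]=  (a + 0)    ⊢ ((a + (a + 0)) * -1)
(3) (a + 0)  =[add_zero →]=  a    ⊢ cost 8, within 8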